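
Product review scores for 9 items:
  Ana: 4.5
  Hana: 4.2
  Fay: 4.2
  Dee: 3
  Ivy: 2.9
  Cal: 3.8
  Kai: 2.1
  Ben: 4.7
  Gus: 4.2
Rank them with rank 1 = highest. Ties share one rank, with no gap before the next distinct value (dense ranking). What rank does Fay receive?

Sorted (descending): 4.7, 4.5, 4.2, 4.2, 4.2, 3.8, 3, 2.9, 2.1
The 3 values of 4.2 share dense rank 3.
Remaining distinct values take the next consecutive integers.
Fay has value 4.2 → rank 3.

3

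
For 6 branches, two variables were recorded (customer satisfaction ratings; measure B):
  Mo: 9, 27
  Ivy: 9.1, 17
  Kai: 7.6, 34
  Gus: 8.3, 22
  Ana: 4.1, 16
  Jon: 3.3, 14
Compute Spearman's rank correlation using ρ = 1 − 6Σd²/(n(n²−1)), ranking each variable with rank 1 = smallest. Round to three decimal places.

Ranks of variable 1: 5, 6, 3, 4, 2, 1
Ranks of variable 2: 5, 3, 6, 4, 2, 1
d = r₁ − r₂: 0, 3, -3, 0, 0, 0
d²: 0, 9, 9, 0, 0, 0; Σd² = 18
ρ = 1 − 6·18/(6·35) = 1 − 108/210 = 0.486

0.486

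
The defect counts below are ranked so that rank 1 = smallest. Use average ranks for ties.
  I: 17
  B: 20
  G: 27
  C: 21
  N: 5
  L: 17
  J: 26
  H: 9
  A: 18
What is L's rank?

3.5

Sorted (ascending): 5, 9, 17, 17, 18, 20, 21, 26, 27
The 2 values of 17 occupy positions 3–4 → average rank (3+4)/2 = 3.5.
L has value 17 → rank 3.5.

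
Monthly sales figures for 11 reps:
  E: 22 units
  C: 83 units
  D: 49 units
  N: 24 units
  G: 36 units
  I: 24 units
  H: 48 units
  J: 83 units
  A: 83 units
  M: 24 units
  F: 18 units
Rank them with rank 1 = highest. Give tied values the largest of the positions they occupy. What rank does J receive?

3

Sorted (descending): 83, 83, 83, 49, 48, 36, 24, 24, 24, 22, 18
The 3 values of 83 occupy positions 1–3 → each gets rank 3.
The 3 values of 24 occupy positions 7–9 → each gets rank 9.
J has value 83 units → rank 3.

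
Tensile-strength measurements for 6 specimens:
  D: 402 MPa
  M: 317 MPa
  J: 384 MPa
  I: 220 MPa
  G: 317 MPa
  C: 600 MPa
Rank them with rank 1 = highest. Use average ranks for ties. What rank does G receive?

Sorted (descending): 600, 402, 384, 317, 317, 220
The 2 values of 317 occupy positions 4–5 → average rank (4+5)/2 = 4.5.
G has value 317 MPa → rank 4.5.

4.5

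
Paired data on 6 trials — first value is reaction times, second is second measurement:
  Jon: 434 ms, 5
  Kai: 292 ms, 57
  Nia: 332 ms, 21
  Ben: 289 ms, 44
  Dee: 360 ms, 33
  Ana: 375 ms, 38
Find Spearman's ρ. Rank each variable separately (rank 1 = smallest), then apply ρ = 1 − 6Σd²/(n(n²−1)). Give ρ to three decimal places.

Ranks of variable 1: 6, 2, 3, 1, 4, 5
Ranks of variable 2: 1, 6, 2, 5, 3, 4
d = r₁ − r₂: 5, -4, 1, -4, 1, 1
d²: 25, 16, 1, 16, 1, 1; Σd² = 60
ρ = 1 − 6·60/(6·35) = 1 − 360/210 = -0.714

-0.714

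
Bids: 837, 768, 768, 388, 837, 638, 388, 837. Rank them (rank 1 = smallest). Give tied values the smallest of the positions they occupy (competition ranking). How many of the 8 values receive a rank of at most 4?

5

Sorted (ascending): 388, 388, 638, 768, 768, 837, 837, 837
The 2 values of 388 occupy positions 1–2 → each gets rank 1.
The 2 values of 768 occupy positions 4–5 → each gets rank 4.
The 3 values of 837 occupy positions 6–8 → each gets rank 6.
Ranks ≤ 4: {1, 1, 3, 4, 4} → 5 values.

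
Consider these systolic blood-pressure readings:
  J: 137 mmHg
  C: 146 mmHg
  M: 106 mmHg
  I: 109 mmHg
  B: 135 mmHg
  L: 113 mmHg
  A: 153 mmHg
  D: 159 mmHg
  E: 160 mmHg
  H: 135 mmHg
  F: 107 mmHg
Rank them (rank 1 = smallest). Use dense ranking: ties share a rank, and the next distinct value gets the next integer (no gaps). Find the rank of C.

Sorted (ascending): 106, 107, 109, 113, 135, 135, 137, 146, 153, 159, 160
The 2 values of 135 share dense rank 5.
Remaining distinct values take the next consecutive integers.
C has value 146 mmHg → rank 7.

7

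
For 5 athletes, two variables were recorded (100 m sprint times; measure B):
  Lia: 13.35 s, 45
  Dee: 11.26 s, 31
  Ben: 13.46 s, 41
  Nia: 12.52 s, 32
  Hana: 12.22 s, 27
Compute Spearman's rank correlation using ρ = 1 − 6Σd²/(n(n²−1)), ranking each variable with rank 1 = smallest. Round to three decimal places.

0.800

Ranks of variable 1: 4, 1, 5, 3, 2
Ranks of variable 2: 5, 2, 4, 3, 1
d = r₁ − r₂: -1, -1, 1, 0, 1
d²: 1, 1, 1, 0, 1; Σd² = 4
ρ = 1 − 6·4/(5·24) = 1 − 24/120 = 0.800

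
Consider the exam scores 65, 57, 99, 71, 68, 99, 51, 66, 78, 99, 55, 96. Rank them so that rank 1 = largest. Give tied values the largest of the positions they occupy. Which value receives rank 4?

Sorted (descending): 99, 99, 99, 96, 78, 71, 68, 66, 65, 57, 55, 51
The 3 values of 99 occupy positions 1–3 → each gets rank 3.
Rank 4 → value 96.

96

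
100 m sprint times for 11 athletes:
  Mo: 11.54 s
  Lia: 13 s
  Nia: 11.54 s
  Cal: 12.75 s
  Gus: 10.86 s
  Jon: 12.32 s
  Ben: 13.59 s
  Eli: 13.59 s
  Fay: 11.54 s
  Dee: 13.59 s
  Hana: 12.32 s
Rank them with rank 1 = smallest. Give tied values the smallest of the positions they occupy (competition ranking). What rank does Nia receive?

2

Sorted (ascending): 10.86, 11.54, 11.54, 11.54, 12.32, 12.32, 12.75, 13, 13.59, 13.59, 13.59
The 3 values of 11.54 occupy positions 2–4 → each gets rank 2.
The 2 values of 12.32 occupy positions 5–6 → each gets rank 5.
The 3 values of 13.59 occupy positions 9–11 → each gets rank 9.
Nia has value 11.54 s → rank 2.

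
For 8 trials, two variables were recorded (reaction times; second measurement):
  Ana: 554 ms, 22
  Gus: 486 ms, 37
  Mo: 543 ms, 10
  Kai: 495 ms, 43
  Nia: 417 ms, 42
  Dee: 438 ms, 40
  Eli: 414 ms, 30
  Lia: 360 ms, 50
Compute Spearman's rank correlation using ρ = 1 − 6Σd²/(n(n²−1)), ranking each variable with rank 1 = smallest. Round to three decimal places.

-0.595

Ranks of variable 1: 8, 5, 7, 6, 3, 4, 2, 1
Ranks of variable 2: 2, 4, 1, 7, 6, 5, 3, 8
d = r₁ − r₂: 6, 1, 6, -1, -3, -1, -1, -7
d²: 36, 1, 36, 1, 9, 1, 1, 49; Σd² = 134
ρ = 1 − 6·134/(8·63) = 1 − 804/504 = -0.595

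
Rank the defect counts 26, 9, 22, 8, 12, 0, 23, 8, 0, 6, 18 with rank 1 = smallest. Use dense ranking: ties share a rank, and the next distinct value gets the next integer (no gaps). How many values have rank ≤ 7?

Sorted (ascending): 0, 0, 6, 8, 8, 9, 12, 18, 22, 23, 26
The 2 values of 0 share dense rank 1.
The 2 values of 8 share dense rank 3.
Remaining distinct values take the next consecutive integers.
Ranks ≤ 7: {1, 1, 2, 3, 3, 4, 5, 6, 7} → 9 values.

9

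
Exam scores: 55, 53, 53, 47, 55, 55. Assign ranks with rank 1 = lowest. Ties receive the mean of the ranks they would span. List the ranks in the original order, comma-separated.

5, 2.5, 2.5, 1, 5, 5

Sorted (ascending): 47, 53, 53, 55, 55, 55
The 2 values of 53 occupy positions 2–3 → average rank (2+3)/2 = 2.5.
The 3 values of 55 occupy positions 4–6 → average rank 5.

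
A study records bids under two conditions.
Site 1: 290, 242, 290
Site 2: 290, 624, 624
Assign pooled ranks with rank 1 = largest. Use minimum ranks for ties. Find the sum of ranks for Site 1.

Sorted (descending): 624, 624, 290, 290, 290, 242
The 2 values of 624 occupy positions 1–2 → each gets rank 1.
The 3 values of 290 occupy positions 3–5 → each gets rank 3.
Site 1 values → pooled ranks: 290→3, 242→6, 290→3
Rank sum = 3 + 6 + 3 = 12

12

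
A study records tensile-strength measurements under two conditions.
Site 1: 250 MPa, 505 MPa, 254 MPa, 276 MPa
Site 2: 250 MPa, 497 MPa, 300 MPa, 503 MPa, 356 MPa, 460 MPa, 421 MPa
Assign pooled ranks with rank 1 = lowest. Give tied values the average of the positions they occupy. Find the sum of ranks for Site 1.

Sorted (ascending): 250, 250, 254, 276, 300, 356, 421, 460, 497, 503, 505
The 2 values of 250 occupy positions 1–2 → average rank (1+2)/2 = 1.5.
Site 1 values → pooled ranks: 250→1.5, 505→11, 254→3, 276→4
Rank sum = 1.5 + 11 + 3 + 4 = 19.5

19.5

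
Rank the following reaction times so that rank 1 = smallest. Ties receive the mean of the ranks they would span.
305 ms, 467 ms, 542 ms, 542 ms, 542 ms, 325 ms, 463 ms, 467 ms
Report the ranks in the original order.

Sorted (ascending): 305, 325, 463, 467, 467, 542, 542, 542
The 2 values of 467 occupy positions 4–5 → average rank (4+5)/2 = 4.5.
The 3 values of 542 occupy positions 6–8 → average rank 7.

1, 4.5, 7, 7, 7, 2, 3, 4.5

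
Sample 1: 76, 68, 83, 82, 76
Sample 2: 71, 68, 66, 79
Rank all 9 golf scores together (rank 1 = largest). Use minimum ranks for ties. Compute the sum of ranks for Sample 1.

Sorted (descending): 83, 82, 79, 76, 76, 71, 68, 68, 66
The 2 values of 76 occupy positions 4–5 → each gets rank 4.
The 2 values of 68 occupy positions 7–8 → each gets rank 7.
Sample 1 values → pooled ranks: 76→4, 68→7, 83→1, 82→2, 76→4
Rank sum = 4 + 7 + 1 + 2 + 4 = 18

18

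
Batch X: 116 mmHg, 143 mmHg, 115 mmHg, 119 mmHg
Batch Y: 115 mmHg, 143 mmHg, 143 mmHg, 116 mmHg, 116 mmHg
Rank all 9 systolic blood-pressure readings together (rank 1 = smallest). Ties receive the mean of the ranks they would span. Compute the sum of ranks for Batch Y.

Sorted (ascending): 115, 115, 116, 116, 116, 119, 143, 143, 143
The 2 values of 115 occupy positions 1–2 → average rank (1+2)/2 = 1.5.
The 3 values of 116 occupy positions 3–5 → average rank 4.
The 3 values of 143 occupy positions 7–9 → average rank 8.
Batch Y values → pooled ranks: 115→1.5, 143→8, 143→8, 116→4, 116→4
Rank sum = 1.5 + 8 + 8 + 4 + 4 = 25.5

25.5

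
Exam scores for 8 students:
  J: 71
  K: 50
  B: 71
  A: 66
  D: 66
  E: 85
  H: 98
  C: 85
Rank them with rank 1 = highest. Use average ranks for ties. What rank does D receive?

6.5

Sorted (descending): 98, 85, 85, 71, 71, 66, 66, 50
The 2 values of 85 occupy positions 2–3 → average rank (2+3)/2 = 2.5.
The 2 values of 71 occupy positions 4–5 → average rank (4+5)/2 = 4.5.
The 2 values of 66 occupy positions 6–7 → average rank (6+7)/2 = 6.5.
D has value 66 → rank 6.5.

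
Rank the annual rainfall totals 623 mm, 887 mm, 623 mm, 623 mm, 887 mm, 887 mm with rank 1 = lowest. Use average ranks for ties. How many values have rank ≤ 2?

3

Sorted (ascending): 623, 623, 623, 887, 887, 887
The 3 values of 623 occupy positions 1–3 → average rank 2.
The 3 values of 887 occupy positions 4–6 → average rank 5.
Ranks ≤ 2: {2, 2, 2} → 3 values.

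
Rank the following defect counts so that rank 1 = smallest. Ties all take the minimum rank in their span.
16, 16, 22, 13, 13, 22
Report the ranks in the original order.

3, 3, 5, 1, 1, 5

Sorted (ascending): 13, 13, 16, 16, 22, 22
The 2 values of 13 occupy positions 1–2 → each gets rank 1.
The 2 values of 16 occupy positions 3–4 → each gets rank 3.
The 2 values of 22 occupy positions 5–6 → each gets rank 5.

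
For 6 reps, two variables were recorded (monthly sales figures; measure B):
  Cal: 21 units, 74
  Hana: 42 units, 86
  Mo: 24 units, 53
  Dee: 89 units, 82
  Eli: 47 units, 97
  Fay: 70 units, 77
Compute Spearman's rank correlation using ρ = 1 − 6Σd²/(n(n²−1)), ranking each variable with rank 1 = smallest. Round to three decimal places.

Ranks of variable 1: 1, 3, 2, 6, 4, 5
Ranks of variable 2: 2, 5, 1, 4, 6, 3
d = r₁ − r₂: -1, -2, 1, 2, -2, 2
d²: 1, 4, 1, 4, 4, 4; Σd² = 18
ρ = 1 − 6·18/(6·35) = 1 − 108/210 = 0.486

0.486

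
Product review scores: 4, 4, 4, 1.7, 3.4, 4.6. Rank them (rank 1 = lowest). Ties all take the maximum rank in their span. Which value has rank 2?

3.4

Sorted (ascending): 1.7, 3.4, 4, 4, 4, 4.6
The 3 values of 4 occupy positions 3–5 → each gets rank 5.
Rank 2 → value 3.4.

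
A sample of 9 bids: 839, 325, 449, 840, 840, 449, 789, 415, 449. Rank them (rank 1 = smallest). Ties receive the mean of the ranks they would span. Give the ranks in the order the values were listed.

7, 1, 4, 8.5, 8.5, 4, 6, 2, 4

Sorted (ascending): 325, 415, 449, 449, 449, 789, 839, 840, 840
The 3 values of 449 occupy positions 3–5 → average rank 4.
The 2 values of 840 occupy positions 8–9 → average rank (8+9)/2 = 8.5.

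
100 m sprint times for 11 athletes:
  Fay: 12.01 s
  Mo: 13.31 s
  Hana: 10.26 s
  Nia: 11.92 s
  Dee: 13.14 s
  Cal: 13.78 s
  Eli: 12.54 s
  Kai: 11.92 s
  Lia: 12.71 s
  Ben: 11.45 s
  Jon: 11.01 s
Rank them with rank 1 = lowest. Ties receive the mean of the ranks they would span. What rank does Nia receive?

Sorted (ascending): 10.26, 11.01, 11.45, 11.92, 11.92, 12.01, 12.54, 12.71, 13.14, 13.31, 13.78
The 2 values of 11.92 occupy positions 4–5 → average rank (4+5)/2 = 4.5.
Nia has value 11.92 s → rank 4.5.

4.5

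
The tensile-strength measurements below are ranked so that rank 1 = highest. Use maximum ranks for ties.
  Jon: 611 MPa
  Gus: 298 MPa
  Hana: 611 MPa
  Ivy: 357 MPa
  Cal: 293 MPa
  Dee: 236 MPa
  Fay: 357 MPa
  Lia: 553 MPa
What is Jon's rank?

2

Sorted (descending): 611, 611, 553, 357, 357, 298, 293, 236
The 2 values of 611 occupy positions 1–2 → each gets rank 2.
The 2 values of 357 occupy positions 4–5 → each gets rank 5.
Jon has value 611 MPa → rank 2.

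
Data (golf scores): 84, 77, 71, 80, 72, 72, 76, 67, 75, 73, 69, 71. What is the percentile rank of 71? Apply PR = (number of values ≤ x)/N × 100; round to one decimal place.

N = 12.
Strictly below 71: 2. Equal to 71: 2.
PR = 4/12 × 100 = 33.3

33.3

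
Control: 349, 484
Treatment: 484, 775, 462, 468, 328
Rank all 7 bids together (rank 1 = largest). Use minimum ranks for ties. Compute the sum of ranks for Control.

Sorted (descending): 775, 484, 484, 468, 462, 349, 328
The 2 values of 484 occupy positions 2–3 → each gets rank 2.
Control values → pooled ranks: 349→6, 484→2
Rank sum = 6 + 2 = 8

8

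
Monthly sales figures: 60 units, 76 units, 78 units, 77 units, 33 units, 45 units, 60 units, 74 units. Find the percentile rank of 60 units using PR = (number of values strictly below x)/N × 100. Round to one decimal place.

N = 8.
Strictly below 60: 2. Equal to 60: 2.
PR = 2/8 × 100 = 25.0

25.0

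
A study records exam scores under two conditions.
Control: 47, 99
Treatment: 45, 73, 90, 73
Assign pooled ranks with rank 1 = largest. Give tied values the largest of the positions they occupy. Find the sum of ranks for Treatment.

Sorted (descending): 99, 90, 73, 73, 47, 45
The 2 values of 73 occupy positions 3–4 → each gets rank 4.
Treatment values → pooled ranks: 45→6, 73→4, 90→2, 73→4
Rank sum = 6 + 4 + 2 + 4 = 16

16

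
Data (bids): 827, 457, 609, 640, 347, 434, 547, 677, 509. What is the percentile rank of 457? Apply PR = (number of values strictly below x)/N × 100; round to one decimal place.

N = 9.
Strictly below 457: 2. Equal to 457: 1.
PR = 2/9 × 100 = 22.2

22.2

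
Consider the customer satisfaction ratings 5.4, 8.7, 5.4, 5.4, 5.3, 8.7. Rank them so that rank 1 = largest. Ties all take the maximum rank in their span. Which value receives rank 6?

5.3

Sorted (descending): 8.7, 8.7, 5.4, 5.4, 5.4, 5.3
The 2 values of 8.7 occupy positions 1–2 → each gets rank 2.
The 3 values of 5.4 occupy positions 3–5 → each gets rank 5.
Rank 6 → value 5.3.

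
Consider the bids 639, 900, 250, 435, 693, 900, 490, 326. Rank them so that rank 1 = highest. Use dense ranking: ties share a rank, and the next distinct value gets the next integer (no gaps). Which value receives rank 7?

Sorted (descending): 900, 900, 693, 639, 490, 435, 326, 250
The 2 values of 900 share dense rank 1.
Remaining distinct values take the next consecutive integers.
Rank 7 → value 250.

250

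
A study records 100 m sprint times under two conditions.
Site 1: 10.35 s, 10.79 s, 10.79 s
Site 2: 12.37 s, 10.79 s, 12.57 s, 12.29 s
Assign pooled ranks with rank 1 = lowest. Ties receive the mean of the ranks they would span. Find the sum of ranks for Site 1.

Sorted (ascending): 10.35, 10.79, 10.79, 10.79, 12.29, 12.37, 12.57
The 3 values of 10.79 occupy positions 2–4 → average rank 3.
Site 1 values → pooled ranks: 10.35→1, 10.79→3, 10.79→3
Rank sum = 1 + 3 + 3 = 7

7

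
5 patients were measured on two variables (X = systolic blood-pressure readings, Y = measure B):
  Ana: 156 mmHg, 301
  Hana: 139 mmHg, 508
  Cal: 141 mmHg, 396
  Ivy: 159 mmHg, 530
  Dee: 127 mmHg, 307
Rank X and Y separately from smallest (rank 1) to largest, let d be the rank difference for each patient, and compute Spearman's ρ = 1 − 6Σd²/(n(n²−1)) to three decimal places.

0.300

Ranks of variable 1: 4, 2, 3, 5, 1
Ranks of variable 2: 1, 4, 3, 5, 2
d = r₁ − r₂: 3, -2, 0, 0, -1
d²: 9, 4, 0, 0, 1; Σd² = 14
ρ = 1 − 6·14/(5·24) = 1 − 84/120 = 0.300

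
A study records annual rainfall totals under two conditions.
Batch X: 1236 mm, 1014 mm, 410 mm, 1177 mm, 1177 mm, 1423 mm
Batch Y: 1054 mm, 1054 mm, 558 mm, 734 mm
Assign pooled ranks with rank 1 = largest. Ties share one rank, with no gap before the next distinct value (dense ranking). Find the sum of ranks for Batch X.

22

Sorted (descending): 1423, 1236, 1177, 1177, 1054, 1054, 1014, 734, 558, 410
The 2 values of 1177 share dense rank 3.
The 2 values of 1054 share dense rank 4.
Remaining distinct values take the next consecutive integers.
Batch X values → pooled ranks: 1236→2, 1014→5, 410→8, 1177→3, 1177→3, 1423→1
Rank sum = 2 + 5 + 8 + 3 + 3 + 1 = 22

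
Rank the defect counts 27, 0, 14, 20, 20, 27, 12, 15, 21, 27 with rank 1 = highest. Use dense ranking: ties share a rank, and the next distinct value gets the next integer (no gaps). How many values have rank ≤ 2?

Sorted (descending): 27, 27, 27, 21, 20, 20, 15, 14, 12, 0
The 3 values of 27 share dense rank 1.
The 2 values of 20 share dense rank 3.
Remaining distinct values take the next consecutive integers.
Ranks ≤ 2: {1, 1, 1, 2} → 4 values.

4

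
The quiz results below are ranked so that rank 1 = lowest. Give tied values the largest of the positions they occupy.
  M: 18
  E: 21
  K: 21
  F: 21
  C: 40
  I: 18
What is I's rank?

Sorted (ascending): 18, 18, 21, 21, 21, 40
The 2 values of 18 occupy positions 1–2 → each gets rank 2.
The 3 values of 21 occupy positions 3–5 → each gets rank 5.
I has value 18 → rank 2.

2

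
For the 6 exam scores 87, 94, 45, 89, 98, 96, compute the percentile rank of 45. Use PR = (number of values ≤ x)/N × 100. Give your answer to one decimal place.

N = 6.
Strictly below 45: 0. Equal to 45: 1.
PR = 1/6 × 100 = 16.7

16.7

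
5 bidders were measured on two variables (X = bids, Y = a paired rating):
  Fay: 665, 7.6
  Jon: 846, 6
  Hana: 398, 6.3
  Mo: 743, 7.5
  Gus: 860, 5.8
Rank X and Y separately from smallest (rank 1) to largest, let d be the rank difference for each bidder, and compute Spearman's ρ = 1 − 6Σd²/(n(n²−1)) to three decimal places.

Ranks of variable 1: 2, 4, 1, 3, 5
Ranks of variable 2: 5, 2, 3, 4, 1
d = r₁ − r₂: -3, 2, -2, -1, 4
d²: 9, 4, 4, 1, 16; Σd² = 34
ρ = 1 − 6·34/(5·24) = 1 − 204/120 = -0.700

-0.700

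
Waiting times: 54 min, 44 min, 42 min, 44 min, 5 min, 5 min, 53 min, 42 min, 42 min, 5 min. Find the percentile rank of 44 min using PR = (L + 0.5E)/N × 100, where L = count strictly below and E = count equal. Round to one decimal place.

N = 10.
Strictly below 44: 6. Equal to 44: 2.
PR = (6 + 0.5·2)/10 × 100 = 70.0

70.0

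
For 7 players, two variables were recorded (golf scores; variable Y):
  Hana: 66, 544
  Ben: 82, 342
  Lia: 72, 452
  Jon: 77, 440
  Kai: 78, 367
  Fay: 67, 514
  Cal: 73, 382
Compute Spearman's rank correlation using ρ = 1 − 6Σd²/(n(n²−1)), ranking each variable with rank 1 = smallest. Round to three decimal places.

-0.964

Ranks of variable 1: 1, 7, 3, 5, 6, 2, 4
Ranks of variable 2: 7, 1, 5, 4, 2, 6, 3
d = r₁ − r₂: -6, 6, -2, 1, 4, -4, 1
d²: 36, 36, 4, 1, 16, 16, 1; Σd² = 110
ρ = 1 − 6·110/(7·48) = 1 − 660/336 = -0.964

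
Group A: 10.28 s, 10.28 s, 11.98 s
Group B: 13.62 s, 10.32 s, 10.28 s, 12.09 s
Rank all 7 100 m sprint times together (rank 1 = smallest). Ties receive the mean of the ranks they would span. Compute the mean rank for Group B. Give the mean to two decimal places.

Sorted (ascending): 10.28, 10.28, 10.28, 10.32, 11.98, 12.09, 13.62
The 3 values of 10.28 occupy positions 1–3 → average rank 2.
Group B values → pooled ranks: 13.62→7, 10.32→4, 10.28→2, 12.09→6
Mean rank = (7 + 4 + 2 + 6) / 4 = 4.75

4.75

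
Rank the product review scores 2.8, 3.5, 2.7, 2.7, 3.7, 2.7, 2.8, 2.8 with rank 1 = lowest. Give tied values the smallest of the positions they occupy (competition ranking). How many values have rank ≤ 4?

6

Sorted (ascending): 2.7, 2.7, 2.7, 2.8, 2.8, 2.8, 3.5, 3.7
The 3 values of 2.7 occupy positions 1–3 → each gets rank 1.
The 3 values of 2.8 occupy positions 4–6 → each gets rank 4.
Ranks ≤ 4: {1, 1, 1, 4, 4, 4} → 6 values.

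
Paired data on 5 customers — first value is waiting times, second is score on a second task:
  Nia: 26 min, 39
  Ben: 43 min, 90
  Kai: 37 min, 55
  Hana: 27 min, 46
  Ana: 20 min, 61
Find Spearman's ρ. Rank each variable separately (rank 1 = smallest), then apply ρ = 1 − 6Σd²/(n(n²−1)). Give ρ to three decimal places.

0.400

Ranks of variable 1: 2, 5, 4, 3, 1
Ranks of variable 2: 1, 5, 3, 2, 4
d = r₁ − r₂: 1, 0, 1, 1, -3
d²: 1, 0, 1, 1, 9; Σd² = 12
ρ = 1 − 6·12/(5·24) = 1 − 72/120 = 0.400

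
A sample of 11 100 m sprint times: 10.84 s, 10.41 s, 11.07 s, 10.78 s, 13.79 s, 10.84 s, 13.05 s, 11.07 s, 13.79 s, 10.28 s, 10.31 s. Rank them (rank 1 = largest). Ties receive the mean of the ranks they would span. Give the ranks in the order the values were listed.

6.5, 9, 4.5, 8, 1.5, 6.5, 3, 4.5, 1.5, 11, 10

Sorted (descending): 13.79, 13.79, 13.05, 11.07, 11.07, 10.84, 10.84, 10.78, 10.41, 10.31, 10.28
The 2 values of 13.79 occupy positions 1–2 → average rank (1+2)/2 = 1.5.
The 2 values of 11.07 occupy positions 4–5 → average rank (4+5)/2 = 4.5.
The 2 values of 10.84 occupy positions 6–7 → average rank (6+7)/2 = 6.5.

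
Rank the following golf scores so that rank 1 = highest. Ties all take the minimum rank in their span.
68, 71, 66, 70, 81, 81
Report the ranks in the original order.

5, 3, 6, 4, 1, 1

Sorted (descending): 81, 81, 71, 70, 68, 66
The 2 values of 81 occupy positions 1–2 → each gets rank 1.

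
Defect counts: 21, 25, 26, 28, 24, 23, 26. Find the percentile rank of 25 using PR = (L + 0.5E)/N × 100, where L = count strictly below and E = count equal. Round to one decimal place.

N = 7.
Strictly below 25: 3. Equal to 25: 1.
PR = (3 + 0.5·1)/7 × 100 = 50.0

50.0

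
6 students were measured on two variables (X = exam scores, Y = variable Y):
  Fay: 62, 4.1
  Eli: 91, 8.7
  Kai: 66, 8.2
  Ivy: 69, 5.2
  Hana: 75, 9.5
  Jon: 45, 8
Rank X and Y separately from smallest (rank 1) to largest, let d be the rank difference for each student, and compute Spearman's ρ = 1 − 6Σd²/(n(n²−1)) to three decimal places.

0.657

Ranks of variable 1: 2, 6, 3, 4, 5, 1
Ranks of variable 2: 1, 5, 4, 2, 6, 3
d = r₁ − r₂: 1, 1, -1, 2, -1, -2
d²: 1, 1, 1, 4, 1, 4; Σd² = 12
ρ = 1 − 6·12/(6·35) = 1 − 72/210 = 0.657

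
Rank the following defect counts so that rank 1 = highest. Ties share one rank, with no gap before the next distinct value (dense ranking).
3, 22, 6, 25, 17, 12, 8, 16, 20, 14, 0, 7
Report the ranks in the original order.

Sorted (descending): 25, 22, 20, 17, 16, 14, 12, 8, 7, 6, 3, 0
No ties — each value takes its position as its rank.

11, 2, 10, 1, 4, 7, 8, 5, 3, 6, 12, 9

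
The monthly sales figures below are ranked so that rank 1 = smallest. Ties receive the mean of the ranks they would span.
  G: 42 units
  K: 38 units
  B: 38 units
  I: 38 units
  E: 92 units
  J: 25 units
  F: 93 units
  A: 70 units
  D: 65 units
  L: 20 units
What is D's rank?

7

Sorted (ascending): 20, 25, 38, 38, 38, 42, 65, 70, 92, 93
The 3 values of 38 occupy positions 3–5 → average rank 4.
D has value 65 units → rank 7.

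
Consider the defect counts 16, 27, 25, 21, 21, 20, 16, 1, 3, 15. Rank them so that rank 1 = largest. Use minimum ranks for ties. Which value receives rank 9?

Sorted (descending): 27, 25, 21, 21, 20, 16, 16, 15, 3, 1
The 2 values of 21 occupy positions 3–4 → each gets rank 3.
The 2 values of 16 occupy positions 6–7 → each gets rank 6.
Rank 9 → value 3.

3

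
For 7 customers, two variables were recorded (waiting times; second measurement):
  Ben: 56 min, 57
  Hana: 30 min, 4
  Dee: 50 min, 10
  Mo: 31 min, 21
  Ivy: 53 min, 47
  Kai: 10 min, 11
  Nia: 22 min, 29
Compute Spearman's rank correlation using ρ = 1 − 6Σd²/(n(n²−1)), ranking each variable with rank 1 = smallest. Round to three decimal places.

0.536

Ranks of variable 1: 7, 3, 5, 4, 6, 1, 2
Ranks of variable 2: 7, 1, 2, 4, 6, 3, 5
d = r₁ − r₂: 0, 2, 3, 0, 0, -2, -3
d²: 0, 4, 9, 0, 0, 4, 9; Σd² = 26
ρ = 1 − 6·26/(7·48) = 1 − 156/336 = 0.536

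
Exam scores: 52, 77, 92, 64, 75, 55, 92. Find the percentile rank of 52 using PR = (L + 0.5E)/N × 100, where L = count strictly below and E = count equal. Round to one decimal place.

N = 7.
Strictly below 52: 0. Equal to 52: 1.
PR = (0 + 0.5·1)/7 × 100 = 7.1

7.1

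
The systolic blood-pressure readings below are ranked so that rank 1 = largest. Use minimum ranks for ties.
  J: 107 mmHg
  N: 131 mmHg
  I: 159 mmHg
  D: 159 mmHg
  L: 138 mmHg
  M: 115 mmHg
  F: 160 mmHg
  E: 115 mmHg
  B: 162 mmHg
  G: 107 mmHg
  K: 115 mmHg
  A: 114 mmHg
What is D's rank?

Sorted (descending): 162, 160, 159, 159, 138, 131, 115, 115, 115, 114, 107, 107
The 2 values of 159 occupy positions 3–4 → each gets rank 3.
The 3 values of 115 occupy positions 7–9 → each gets rank 7.
The 2 values of 107 occupy positions 11–12 → each gets rank 11.
D has value 159 mmHg → rank 3.

3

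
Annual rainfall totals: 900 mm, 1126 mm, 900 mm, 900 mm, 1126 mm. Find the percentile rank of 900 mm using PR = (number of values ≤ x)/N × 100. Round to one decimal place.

60.0

N = 5.
Strictly below 900: 0. Equal to 900: 3.
PR = 3/5 × 100 = 60.0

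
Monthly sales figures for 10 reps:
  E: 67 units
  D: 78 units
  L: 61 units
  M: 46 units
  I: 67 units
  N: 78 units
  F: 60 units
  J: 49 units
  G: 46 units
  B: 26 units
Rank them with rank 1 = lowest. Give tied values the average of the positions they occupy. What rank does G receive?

2.5

Sorted (ascending): 26, 46, 46, 49, 60, 61, 67, 67, 78, 78
The 2 values of 46 occupy positions 2–3 → average rank (2+3)/2 = 2.5.
The 2 values of 67 occupy positions 7–8 → average rank (7+8)/2 = 7.5.
The 2 values of 78 occupy positions 9–10 → average rank (9+10)/2 = 9.5.
G has value 46 units → rank 2.5.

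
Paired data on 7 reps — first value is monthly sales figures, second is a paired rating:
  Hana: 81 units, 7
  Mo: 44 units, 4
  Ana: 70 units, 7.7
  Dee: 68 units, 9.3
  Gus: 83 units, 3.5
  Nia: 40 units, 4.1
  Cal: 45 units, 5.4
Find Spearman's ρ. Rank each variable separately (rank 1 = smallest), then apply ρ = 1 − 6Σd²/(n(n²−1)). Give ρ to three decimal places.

Ranks of variable 1: 6, 2, 5, 4, 7, 1, 3
Ranks of variable 2: 5, 2, 6, 7, 1, 3, 4
d = r₁ − r₂: 1, 0, -1, -3, 6, -2, -1
d²: 1, 0, 1, 9, 36, 4, 1; Σd² = 52
ρ = 1 − 6·52/(7·48) = 1 − 312/336 = 0.071

0.071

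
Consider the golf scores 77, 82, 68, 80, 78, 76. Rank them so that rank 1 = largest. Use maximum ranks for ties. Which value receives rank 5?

76

Sorted (descending): 82, 80, 78, 77, 76, 68
No ties — each value takes its position as its rank.
Rank 5 → value 76.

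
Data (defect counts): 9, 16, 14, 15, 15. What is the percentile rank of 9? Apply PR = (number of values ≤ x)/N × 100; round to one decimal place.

20.0

N = 5.
Strictly below 9: 0. Equal to 9: 1.
PR = 1/5 × 100 = 20.0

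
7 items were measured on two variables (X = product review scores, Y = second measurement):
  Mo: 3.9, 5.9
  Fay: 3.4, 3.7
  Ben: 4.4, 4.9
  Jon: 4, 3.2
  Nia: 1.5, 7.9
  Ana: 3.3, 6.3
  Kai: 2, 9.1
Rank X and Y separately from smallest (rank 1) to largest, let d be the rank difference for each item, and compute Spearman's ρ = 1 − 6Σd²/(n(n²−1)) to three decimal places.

-0.786

Ranks of variable 1: 5, 4, 7, 6, 1, 3, 2
Ranks of variable 2: 4, 2, 3, 1, 6, 5, 7
d = r₁ − r₂: 1, 2, 4, 5, -5, -2, -5
d²: 1, 4, 16, 25, 25, 4, 25; Σd² = 100
ρ = 1 − 6·100/(7·48) = 1 − 600/336 = -0.786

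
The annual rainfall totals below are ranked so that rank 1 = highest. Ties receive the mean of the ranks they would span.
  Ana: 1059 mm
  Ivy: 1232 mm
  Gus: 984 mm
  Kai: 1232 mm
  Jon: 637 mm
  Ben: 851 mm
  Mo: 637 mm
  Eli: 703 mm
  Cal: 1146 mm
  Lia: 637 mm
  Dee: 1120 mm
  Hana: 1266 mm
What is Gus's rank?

7

Sorted (descending): 1266, 1232, 1232, 1146, 1120, 1059, 984, 851, 703, 637, 637, 637
The 2 values of 1232 occupy positions 2–3 → average rank (2+3)/2 = 2.5.
The 3 values of 637 occupy positions 10–12 → average rank 11.
Gus has value 984 mm → rank 7.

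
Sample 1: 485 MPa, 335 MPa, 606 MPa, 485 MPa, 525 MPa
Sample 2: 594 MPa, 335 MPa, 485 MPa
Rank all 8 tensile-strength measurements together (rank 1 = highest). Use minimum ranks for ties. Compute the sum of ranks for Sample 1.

19

Sorted (descending): 606, 594, 525, 485, 485, 485, 335, 335
The 3 values of 485 occupy positions 4–6 → each gets rank 4.
The 2 values of 335 occupy positions 7–8 → each gets rank 7.
Sample 1 values → pooled ranks: 485→4, 335→7, 606→1, 485→4, 525→3
Rank sum = 4 + 7 + 1 + 4 + 3 = 19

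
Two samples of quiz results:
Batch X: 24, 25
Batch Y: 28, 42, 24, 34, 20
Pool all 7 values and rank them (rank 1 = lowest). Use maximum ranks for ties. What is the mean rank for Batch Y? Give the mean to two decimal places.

Sorted (ascending): 20, 24, 24, 25, 28, 34, 42
The 2 values of 24 occupy positions 2–3 → each gets rank 3.
Batch Y values → pooled ranks: 28→5, 42→7, 24→3, 34→6, 20→1
Mean rank = (5 + 7 + 3 + 6 + 1) / 5 = 4.40

4.40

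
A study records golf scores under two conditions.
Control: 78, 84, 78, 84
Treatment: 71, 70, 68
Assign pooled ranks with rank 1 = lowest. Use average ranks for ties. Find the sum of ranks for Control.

22

Sorted (ascending): 68, 70, 71, 78, 78, 84, 84
The 2 values of 78 occupy positions 4–5 → average rank (4+5)/2 = 4.5.
The 2 values of 84 occupy positions 6–7 → average rank (6+7)/2 = 6.5.
Control values → pooled ranks: 78→4.5, 84→6.5, 78→4.5, 84→6.5
Rank sum = 4.5 + 6.5 + 4.5 + 6.5 = 22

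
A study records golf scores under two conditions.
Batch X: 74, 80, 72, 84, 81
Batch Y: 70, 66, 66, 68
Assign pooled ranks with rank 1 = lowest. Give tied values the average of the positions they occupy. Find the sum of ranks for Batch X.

Sorted (ascending): 66, 66, 68, 70, 72, 74, 80, 81, 84
The 2 values of 66 occupy positions 1–2 → average rank (1+2)/2 = 1.5.
Batch X values → pooled ranks: 74→6, 80→7, 72→5, 84→9, 81→8
Rank sum = 6 + 7 + 5 + 9 + 8 = 35

35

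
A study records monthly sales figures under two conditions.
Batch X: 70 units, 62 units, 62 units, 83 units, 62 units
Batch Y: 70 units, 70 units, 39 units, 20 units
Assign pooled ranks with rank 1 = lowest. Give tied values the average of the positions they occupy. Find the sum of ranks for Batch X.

Sorted (ascending): 20, 39, 62, 62, 62, 70, 70, 70, 83
The 3 values of 62 occupy positions 3–5 → average rank 4.
The 3 values of 70 occupy positions 6–8 → average rank 7.
Batch X values → pooled ranks: 70→7, 62→4, 62→4, 83→9, 62→4
Rank sum = 7 + 4 + 4 + 9 + 4 = 28

28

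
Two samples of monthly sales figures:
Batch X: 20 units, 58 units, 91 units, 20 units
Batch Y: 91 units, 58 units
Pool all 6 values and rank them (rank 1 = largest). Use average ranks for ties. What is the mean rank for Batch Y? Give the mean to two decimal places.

2.50

Sorted (descending): 91, 91, 58, 58, 20, 20
The 2 values of 91 occupy positions 1–2 → average rank (1+2)/2 = 1.5.
The 2 values of 58 occupy positions 3–4 → average rank (3+4)/2 = 3.5.
The 2 values of 20 occupy positions 5–6 → average rank (5+6)/2 = 5.5.
Batch Y values → pooled ranks: 91→1.5, 58→3.5
Mean rank = (1.5 + 3.5) / 2 = 2.50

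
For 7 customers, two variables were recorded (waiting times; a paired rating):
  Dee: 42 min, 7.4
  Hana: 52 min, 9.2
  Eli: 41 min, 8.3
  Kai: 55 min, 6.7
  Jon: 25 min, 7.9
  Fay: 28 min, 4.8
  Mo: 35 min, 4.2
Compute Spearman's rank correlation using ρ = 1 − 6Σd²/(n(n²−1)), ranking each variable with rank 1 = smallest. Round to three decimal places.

0.250

Ranks of variable 1: 5, 6, 4, 7, 1, 2, 3
Ranks of variable 2: 4, 7, 6, 3, 5, 2, 1
d = r₁ − r₂: 1, -1, -2, 4, -4, 0, 2
d²: 1, 1, 4, 16, 16, 0, 4; Σd² = 42
ρ = 1 − 6·42/(7·48) = 1 − 252/336 = 0.250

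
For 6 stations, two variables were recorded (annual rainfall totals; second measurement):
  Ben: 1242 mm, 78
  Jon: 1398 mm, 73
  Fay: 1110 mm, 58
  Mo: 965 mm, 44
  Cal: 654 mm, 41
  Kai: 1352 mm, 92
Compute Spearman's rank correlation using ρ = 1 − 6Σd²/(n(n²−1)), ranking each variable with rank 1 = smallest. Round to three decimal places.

0.829

Ranks of variable 1: 4, 6, 3, 2, 1, 5
Ranks of variable 2: 5, 4, 3, 2, 1, 6
d = r₁ − r₂: -1, 2, 0, 0, 0, -1
d²: 1, 4, 0, 0, 0, 1; Σd² = 6
ρ = 1 − 6·6/(6·35) = 1 − 36/210 = 0.829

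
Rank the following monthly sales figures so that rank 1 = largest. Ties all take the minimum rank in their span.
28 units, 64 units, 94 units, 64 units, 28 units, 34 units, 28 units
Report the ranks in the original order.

Sorted (descending): 94, 64, 64, 34, 28, 28, 28
The 2 values of 64 occupy positions 2–3 → each gets rank 2.
The 3 values of 28 occupy positions 5–7 → each gets rank 5.

5, 2, 1, 2, 5, 4, 5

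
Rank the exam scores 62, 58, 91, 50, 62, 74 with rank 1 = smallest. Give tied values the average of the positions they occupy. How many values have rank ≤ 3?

2

Sorted (ascending): 50, 58, 62, 62, 74, 91
The 2 values of 62 occupy positions 3–4 → average rank (3+4)/2 = 3.5.
Ranks ≤ 3: {1, 2} → 2 values.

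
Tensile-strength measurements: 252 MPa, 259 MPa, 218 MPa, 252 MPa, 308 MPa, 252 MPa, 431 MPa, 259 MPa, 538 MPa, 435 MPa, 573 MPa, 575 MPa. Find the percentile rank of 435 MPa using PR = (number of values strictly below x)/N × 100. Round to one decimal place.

N = 12.
Strictly below 435: 8. Equal to 435: 1.
PR = 8/12 × 100 = 66.7

66.7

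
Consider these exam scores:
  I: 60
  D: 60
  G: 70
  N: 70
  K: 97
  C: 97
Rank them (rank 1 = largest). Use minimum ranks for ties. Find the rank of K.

Sorted (descending): 97, 97, 70, 70, 60, 60
The 2 values of 97 occupy positions 1–2 → each gets rank 1.
The 2 values of 70 occupy positions 3–4 → each gets rank 3.
The 2 values of 60 occupy positions 5–6 → each gets rank 5.
K has value 97 → rank 1.

1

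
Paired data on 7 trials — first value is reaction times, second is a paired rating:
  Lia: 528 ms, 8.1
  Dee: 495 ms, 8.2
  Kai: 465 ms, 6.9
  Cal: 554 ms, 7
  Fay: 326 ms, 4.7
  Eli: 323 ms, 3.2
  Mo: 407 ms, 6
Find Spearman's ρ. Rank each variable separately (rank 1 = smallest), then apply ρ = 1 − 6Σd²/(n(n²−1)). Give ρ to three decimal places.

Ranks of variable 1: 6, 5, 4, 7, 2, 1, 3
Ranks of variable 2: 6, 7, 4, 5, 2, 1, 3
d = r₁ − r₂: 0, -2, 0, 2, 0, 0, 0
d²: 0, 4, 0, 4, 0, 0, 0; Σd² = 8
ρ = 1 − 6·8/(7·48) = 1 − 48/336 = 0.857

0.857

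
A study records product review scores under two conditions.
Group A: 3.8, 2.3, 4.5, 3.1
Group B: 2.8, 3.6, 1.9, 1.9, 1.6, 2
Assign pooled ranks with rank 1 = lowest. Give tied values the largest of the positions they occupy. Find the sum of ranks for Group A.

Sorted (ascending): 1.6, 1.9, 1.9, 2, 2.3, 2.8, 3.1, 3.6, 3.8, 4.5
The 2 values of 1.9 occupy positions 2–3 → each gets rank 3.
Group A values → pooled ranks: 3.8→9, 2.3→5, 4.5→10, 3.1→7
Rank sum = 9 + 5 + 10 + 7 = 31

31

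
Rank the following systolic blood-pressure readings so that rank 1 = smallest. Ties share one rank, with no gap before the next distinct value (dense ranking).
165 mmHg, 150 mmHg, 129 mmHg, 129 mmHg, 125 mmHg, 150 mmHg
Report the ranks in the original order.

Sorted (ascending): 125, 129, 129, 150, 150, 165
The 2 values of 129 share dense rank 2.
The 2 values of 150 share dense rank 3.
Remaining distinct values take the next consecutive integers.

4, 3, 2, 2, 1, 3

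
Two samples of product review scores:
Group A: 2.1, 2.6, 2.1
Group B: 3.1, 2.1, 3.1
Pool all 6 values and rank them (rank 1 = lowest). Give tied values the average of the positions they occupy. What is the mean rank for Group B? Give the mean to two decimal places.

4.33

Sorted (ascending): 2.1, 2.1, 2.1, 2.6, 3.1, 3.1
The 3 values of 2.1 occupy positions 1–3 → average rank 2.
The 2 values of 3.1 occupy positions 5–6 → average rank (5+6)/2 = 5.5.
Group B values → pooled ranks: 3.1→5.5, 2.1→2, 3.1→5.5
Mean rank = (5.5 + 2 + 5.5) / 3 = 4.33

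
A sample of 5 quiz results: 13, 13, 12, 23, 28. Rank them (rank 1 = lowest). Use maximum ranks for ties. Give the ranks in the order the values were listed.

3, 3, 1, 4, 5

Sorted (ascending): 12, 13, 13, 23, 28
The 2 values of 13 occupy positions 2–3 → each gets rank 3.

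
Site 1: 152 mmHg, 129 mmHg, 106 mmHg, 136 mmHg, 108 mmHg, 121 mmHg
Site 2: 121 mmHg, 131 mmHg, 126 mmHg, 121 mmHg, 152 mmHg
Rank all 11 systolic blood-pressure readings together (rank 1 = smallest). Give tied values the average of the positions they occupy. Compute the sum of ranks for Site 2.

32.5

Sorted (ascending): 106, 108, 121, 121, 121, 126, 129, 131, 136, 152, 152
The 3 values of 121 occupy positions 3–5 → average rank 4.
The 2 values of 152 occupy positions 10–11 → average rank (10+11)/2 = 10.5.
Site 2 values → pooled ranks: 121→4, 131→8, 126→6, 121→4, 152→10.5
Rank sum = 4 + 8 + 6 + 4 + 10.5 = 32.5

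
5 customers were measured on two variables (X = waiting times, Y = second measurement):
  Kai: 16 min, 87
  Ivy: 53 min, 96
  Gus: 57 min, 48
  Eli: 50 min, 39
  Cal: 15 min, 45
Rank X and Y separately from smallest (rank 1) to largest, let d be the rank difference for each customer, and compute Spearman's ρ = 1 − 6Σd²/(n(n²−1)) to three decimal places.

0.300

Ranks of variable 1: 2, 4, 5, 3, 1
Ranks of variable 2: 4, 5, 3, 1, 2
d = r₁ − r₂: -2, -1, 2, 2, -1
d²: 4, 1, 4, 4, 1; Σd² = 14
ρ = 1 − 6·14/(5·24) = 1 − 84/120 = 0.300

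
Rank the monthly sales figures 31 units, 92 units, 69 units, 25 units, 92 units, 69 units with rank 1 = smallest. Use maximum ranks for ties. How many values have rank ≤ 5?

Sorted (ascending): 25, 31, 69, 69, 92, 92
The 2 values of 69 occupy positions 3–4 → each gets rank 4.
The 2 values of 92 occupy positions 5–6 → each gets rank 6.
Ranks ≤ 5: {1, 2, 4, 4} → 4 values.

4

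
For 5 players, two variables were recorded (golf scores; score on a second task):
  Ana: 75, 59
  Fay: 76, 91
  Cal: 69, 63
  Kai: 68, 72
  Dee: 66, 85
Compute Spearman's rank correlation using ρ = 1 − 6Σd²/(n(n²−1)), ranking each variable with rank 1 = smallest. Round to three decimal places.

0.000

Ranks of variable 1: 4, 5, 3, 2, 1
Ranks of variable 2: 1, 5, 2, 3, 4
d = r₁ − r₂: 3, 0, 1, -1, -3
d²: 9, 0, 1, 1, 9; Σd² = 20
ρ = 1 − 6·20/(5·24) = 1 − 120/120 = 0.000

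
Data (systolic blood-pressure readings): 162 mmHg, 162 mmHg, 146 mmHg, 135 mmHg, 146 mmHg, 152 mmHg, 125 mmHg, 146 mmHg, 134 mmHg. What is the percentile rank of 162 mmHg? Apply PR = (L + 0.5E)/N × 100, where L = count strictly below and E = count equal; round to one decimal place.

88.9

N = 9.
Strictly below 162: 7. Equal to 162: 2.
PR = (7 + 0.5·2)/9 × 100 = 88.9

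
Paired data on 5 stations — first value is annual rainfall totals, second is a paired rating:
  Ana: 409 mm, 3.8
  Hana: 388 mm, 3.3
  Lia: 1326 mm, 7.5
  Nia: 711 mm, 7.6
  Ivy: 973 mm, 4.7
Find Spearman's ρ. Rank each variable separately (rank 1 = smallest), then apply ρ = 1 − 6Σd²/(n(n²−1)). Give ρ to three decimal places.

0.700

Ranks of variable 1: 2, 1, 5, 3, 4
Ranks of variable 2: 2, 1, 4, 5, 3
d = r₁ − r₂: 0, 0, 1, -2, 1
d²: 0, 0, 1, 4, 1; Σd² = 6
ρ = 1 − 6·6/(5·24) = 1 − 36/120 = 0.700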